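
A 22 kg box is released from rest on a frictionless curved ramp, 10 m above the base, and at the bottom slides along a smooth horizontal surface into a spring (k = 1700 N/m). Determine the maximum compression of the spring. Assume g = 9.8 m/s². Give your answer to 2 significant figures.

x = 1.6 m

At max compression the box is momentarily at rest: mgh = ½kx²
x = √(2mgh/k) = √(2 × 22 × 9.8 × 10 / 1700) = 1.593 m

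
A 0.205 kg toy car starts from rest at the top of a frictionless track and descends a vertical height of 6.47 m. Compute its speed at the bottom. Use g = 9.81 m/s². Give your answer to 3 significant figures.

v = 11.3 m/s

Equating total energy at the two states: mgh = ½mv²
The mass cancels from both sides.
v = √(2gh) = √(2 × 9.81 × 6.47) = √126.94 = 11.27 m/s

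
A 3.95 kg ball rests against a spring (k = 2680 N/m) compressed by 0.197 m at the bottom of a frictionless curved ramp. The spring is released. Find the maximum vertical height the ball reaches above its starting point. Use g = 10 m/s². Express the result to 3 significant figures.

All spring PE becomes gravitational PE at the highest point: ½kx² = mgh
h = kx²/(2mg) = (2680)(0.197)²/(2 × 3.95 × 10) = 1.317 m

h = 1.32 m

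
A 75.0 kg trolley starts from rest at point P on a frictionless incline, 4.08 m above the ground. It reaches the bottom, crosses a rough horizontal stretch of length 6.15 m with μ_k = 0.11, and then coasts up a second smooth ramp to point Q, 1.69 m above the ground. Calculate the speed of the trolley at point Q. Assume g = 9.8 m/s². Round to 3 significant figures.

Energy at P: mgh₁ = (75.0)(9.8)(4.08) = 2998.8 J
Friction loss: W_f = μ_k mg d = 497.2 J
At Q: ½mv² + mgh₂ = mgh₁ − W_f
½mv² = 2998.8 − 497.2 − 1242.1 = 1259.4 J
v = √(2 × 1259.4/75.0) = 5.795 m/s

v = 5.80 m/s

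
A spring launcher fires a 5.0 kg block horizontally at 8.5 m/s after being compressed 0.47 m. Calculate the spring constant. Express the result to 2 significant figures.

Spring PE at full compression equals KE at release: ½kx² = ½mv²
k = mv²/x² = (5.0)(8.5)²/(0.47)² = 1635 N/m

k = 1600 N/m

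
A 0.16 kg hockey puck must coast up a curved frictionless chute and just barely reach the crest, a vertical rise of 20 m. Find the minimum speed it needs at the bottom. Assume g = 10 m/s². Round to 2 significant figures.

v = 20 m/s

At the top it is momentarily at rest, so all KE converts to PE: ½mv² = mgh
v = √(2gh) = √(2 × 10 × 20) = 20.00 m/s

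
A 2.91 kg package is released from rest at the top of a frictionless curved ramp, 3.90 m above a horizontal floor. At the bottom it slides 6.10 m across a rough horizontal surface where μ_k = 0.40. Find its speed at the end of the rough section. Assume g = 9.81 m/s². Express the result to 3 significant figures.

v = 5.35 m/s

Energy bookkeeping (friction removes W_f = μ_k N d):
mgh = ½mv² + μ_k m g d
W_f = μ_k mg d = (0.40)(2.91)(9.81)(6.10) = 69.65 J
½mv² = mgh − W_f = 111.33 − 69.65 = 41.679 J
v = √(2 × 41.679/2.91) = 5.352 m/s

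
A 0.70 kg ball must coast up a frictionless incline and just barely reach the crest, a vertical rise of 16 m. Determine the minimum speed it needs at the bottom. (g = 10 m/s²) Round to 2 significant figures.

v = 18 m/s

At the top it is momentarily at rest, so all KE converts to PE: ½mv² = mgh
v = √(2gh) = √(2 × 10 × 16) = 17.89 m/s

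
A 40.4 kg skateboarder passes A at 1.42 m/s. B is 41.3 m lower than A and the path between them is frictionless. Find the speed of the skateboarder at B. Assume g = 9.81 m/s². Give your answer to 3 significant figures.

v = 28.5 m/s

By conservation of mechanical energy, ½mv₀² + mgh = ½mv²
v² = v₀² + 2gh = (1.42)² + 2(9.81)(41.3) = 812.32
v = √812.32 = 28.50 m/s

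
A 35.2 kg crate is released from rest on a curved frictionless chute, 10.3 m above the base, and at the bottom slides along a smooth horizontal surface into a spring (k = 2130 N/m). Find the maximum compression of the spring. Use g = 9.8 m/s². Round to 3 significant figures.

x = 1.83 m

Gravitational PE at the top equals spring PE at max compression: mgh = ½kx²
x = √(2mgh/k) = √(2 × 35.2 × 9.8 × 10.3 / 2130) = 1.827 m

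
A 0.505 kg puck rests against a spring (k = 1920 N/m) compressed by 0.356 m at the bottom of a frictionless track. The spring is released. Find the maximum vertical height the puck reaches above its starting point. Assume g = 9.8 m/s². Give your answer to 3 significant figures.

Energy conservation from release to the highest point: ½kx² = mgh
h = kx²/(2mg) = (1920)(0.356)²/(2 × 0.505 × 9.8) = 24.58 m

h = 24.6 m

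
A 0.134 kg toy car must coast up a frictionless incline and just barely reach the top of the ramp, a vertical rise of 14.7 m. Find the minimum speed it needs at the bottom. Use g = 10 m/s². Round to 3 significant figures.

At the top it is momentarily at rest, so all KE converts to PE: ½mv² = mgh
v = √(2gh) = √(2 × 10 × 14.7) = 17.15 m/s

v = 17.1 m/s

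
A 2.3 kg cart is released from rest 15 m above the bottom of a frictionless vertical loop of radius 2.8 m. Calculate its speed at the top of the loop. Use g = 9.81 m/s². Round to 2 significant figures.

v = 14 m/s

Energy conservation: mgh = ½mv_top² + mg(2r)
v_top² = 2g(h − 2r) = 2(9.81)(15 − 5.600) = 184.4
v_top = 13.58 m/s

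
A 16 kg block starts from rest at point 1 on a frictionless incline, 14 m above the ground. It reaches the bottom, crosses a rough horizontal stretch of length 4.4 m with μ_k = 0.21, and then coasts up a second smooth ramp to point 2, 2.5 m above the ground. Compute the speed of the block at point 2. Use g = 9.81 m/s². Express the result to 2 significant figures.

Energy at 1: mgh₁ = (16)(9.81)(14) = 2197.4 J
Friction loss: W_f = μ_k mg d = 145.0 J
At 2: ½mv² + mgh₂ = mgh₁ − W_f
½mv² = 2197.4 − 145.0 − 392.40 = 1660.0 J
v = √(2 × 1660.0/16) = 14.40 m/s

v = 14 m/s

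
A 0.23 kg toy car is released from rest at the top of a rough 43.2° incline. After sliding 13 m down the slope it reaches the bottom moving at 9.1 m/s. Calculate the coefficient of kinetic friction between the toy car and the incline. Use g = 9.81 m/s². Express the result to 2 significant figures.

Energy balance down the incline: mg L sinθ − ½mv² = μ_k (mg cosθ) L
mgL sinθ = 20.079 J; ½mv² = 9.5231 J
W_f = 20.079 − 9.5231 = 10.56 J
μ_k = W_f/(mg cosθ · L) = 10.56/(1.645 × 13) = 0.4937

μ_k = 0.49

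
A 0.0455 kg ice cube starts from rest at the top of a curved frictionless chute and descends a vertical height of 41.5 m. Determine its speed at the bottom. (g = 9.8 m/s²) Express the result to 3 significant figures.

By conservation of mechanical energy, mgh = ½mv²
The mass cancels from both sides.
v = √(2gh) = √(2 × 9.8 × 41.5) = √813.40 = 28.52 m/s

v = 28.5 m/s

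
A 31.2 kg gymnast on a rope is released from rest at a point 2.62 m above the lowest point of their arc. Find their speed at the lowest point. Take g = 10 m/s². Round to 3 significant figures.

Equating total energy at the two states: mgh = ½mv²
The mass cancels from both sides.
v = √(2gh) = √(2 × 10 × 2.62) = √52.400 = 7.239 m/s

v = 7.24 m/s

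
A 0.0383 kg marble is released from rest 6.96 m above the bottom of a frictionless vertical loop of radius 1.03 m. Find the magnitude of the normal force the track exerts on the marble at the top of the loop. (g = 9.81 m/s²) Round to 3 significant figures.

N = 3.20 N

Energy from release to top (height 2r): mgh = ½mv_top² + mg(2r)
v_top² = 2g(h − 2r) = 2(9.81)(6.96 − 2.060) = 96.138 m²/s²
At the top, both N and weight point toward the centre: N + mg = mv_top²/r
N = m(v_top²/r − g) = 0.0383(96.138/1.03 − 9.81) = 3.199 N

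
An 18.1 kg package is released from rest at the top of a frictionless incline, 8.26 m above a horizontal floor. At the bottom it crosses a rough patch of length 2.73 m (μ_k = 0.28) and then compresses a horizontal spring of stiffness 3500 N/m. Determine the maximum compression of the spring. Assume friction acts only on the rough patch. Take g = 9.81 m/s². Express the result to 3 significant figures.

Initial energy: E₁ = mgh = (18.1)(9.81)(8.26) = 1466.7 J
Friction removes W_f = μ_k mg d = (0.28)(18.1)(9.81)(2.73) = 135.7 J
Energy reaching the spring: E = 1466.7 − 135.7 = 1330.9 J
At max compression ½kx² = E ⇒ x = √(2E/k) = √(2 × 1330.9/3500) = 0.8721 m

x = 0.872 m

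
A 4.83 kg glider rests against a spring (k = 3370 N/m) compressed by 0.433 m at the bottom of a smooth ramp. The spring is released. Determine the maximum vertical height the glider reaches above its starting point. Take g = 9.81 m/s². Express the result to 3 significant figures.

h = 6.67 m

At maximum height the glider is at rest, so ½kx² = mgh
h = kx²/(2mg) = (3370)(0.433)²/(2 × 4.83 × 9.81) = 6.667 m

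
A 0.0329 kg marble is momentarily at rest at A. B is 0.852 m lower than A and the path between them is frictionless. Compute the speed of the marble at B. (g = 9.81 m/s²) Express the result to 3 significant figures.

v = 4.09 m/s

Equating total energy at the two states: mgh = ½mv²
v = √(2gh) = √(2 × 9.81 × 0.852) = √16.716 = 4.089 m/s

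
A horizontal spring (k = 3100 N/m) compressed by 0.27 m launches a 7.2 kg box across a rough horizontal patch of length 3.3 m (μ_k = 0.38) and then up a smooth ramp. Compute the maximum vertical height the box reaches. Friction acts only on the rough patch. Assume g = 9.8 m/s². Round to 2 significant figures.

Spring energy: E₀ = ½kx² = ½(3100)(0.27)² = 113.00 J
Friction: W_f = μ_k mg d = (0.38)(7.2)(9.8)(3.3) = 88.48 J
Energy at base of ramp: E = 113.00 − 88.48 = 24.513 J
At max height all remaining energy is PE: mgh = E ⇒ h = E/(mg) = 24.513/(7.2 × 9.8) = 0.3474 m

h = 0.35 m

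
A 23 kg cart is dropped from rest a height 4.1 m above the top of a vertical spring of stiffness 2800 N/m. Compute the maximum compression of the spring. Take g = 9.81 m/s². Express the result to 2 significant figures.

Take the reference level at the top of the uncompressed spring. At max compression the cart has fallen H + x and is momentarily at rest:
mg(H + x) = ½kx²
½(2800)x² − (23)(9.81)x − (23)(9.81)(4.1) = 0
1400x² − 225.6x − 925.1 = 0
x = [225.6 + √(50909 + 5.1805e+06)]/(2 × 1400) = 0.8974 m

x = 0.90 m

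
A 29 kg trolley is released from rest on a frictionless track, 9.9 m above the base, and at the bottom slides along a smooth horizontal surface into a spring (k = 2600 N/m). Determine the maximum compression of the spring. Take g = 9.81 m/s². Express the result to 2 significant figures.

x = 1.5 m

At max compression the trolley is momentarily at rest: mgh = ½kx²
x = √(2mgh/k) = √(2 × 29 × 9.81 × 9.9 / 2600) = 1.472 m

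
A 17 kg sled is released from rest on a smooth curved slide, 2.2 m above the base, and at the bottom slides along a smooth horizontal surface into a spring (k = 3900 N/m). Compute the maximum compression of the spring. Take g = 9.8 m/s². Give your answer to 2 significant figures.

At max compression the sled is momentarily at rest: mgh = ½kx²
x = √(2mgh/k) = √(2 × 17 × 9.8 × 2.2 / 3900) = 0.4335 m

x = 0.43 m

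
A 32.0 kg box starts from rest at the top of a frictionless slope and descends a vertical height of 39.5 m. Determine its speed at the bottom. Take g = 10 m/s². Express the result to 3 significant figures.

By conservation of mechanical energy, mgh = ½mv²
The mass cancels from both sides.
v = √(2gh) = √(2 × 10 × 39.5) = √790.00 = 28.11 m/s

v = 28.1 m/s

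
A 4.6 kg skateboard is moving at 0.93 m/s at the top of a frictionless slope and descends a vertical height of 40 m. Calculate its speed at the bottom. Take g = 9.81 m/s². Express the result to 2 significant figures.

v = 28 m/s

Equating total energy at the two states: ½mv₀² + mgh = ½mv²
The mass cancels from both sides.
v² = v₀² + 2gh = (0.93)² + 2(9.81)(40) = 785.66
v = √785.66 = 28.03 m/s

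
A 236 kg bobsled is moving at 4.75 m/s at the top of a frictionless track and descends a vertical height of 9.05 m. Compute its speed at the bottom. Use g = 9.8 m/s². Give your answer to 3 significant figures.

Equating total energy at the two states: ½mv₀² + mgh = ½mv²
v² = v₀² + 2gh = (4.75)² + 2(9.8)(9.05) = 199.94
v = √199.94 = 14.14 m/s

v = 14.1 m/s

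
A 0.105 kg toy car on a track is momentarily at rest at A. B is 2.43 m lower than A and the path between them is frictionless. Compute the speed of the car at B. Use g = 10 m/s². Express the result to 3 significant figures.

Equating total energy at the two states: mgh = ½mv²
The mass cancels from both sides.
v = √(2gh) = √(2 × 10 × 2.43) = √48.600 = 6.971 m/s

v = 6.97 m/s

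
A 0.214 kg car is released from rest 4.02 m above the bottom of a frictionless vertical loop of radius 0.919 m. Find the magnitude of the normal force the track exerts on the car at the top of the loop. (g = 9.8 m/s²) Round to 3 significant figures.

N = 7.86 N

Energy from release to top (height 2r): mgh = ½mv_top² + mg(2r)
v_top² = 2g(h − 2r) = 2(9.8)(4.02 − 1.838) = 42.767 m²/s²
At the top, both N and weight point toward the centre: N + mg = mv_top²/r
N = m(v_top²/r − g) = 0.214(42.767/0.919 − 9.8) = 7.862 N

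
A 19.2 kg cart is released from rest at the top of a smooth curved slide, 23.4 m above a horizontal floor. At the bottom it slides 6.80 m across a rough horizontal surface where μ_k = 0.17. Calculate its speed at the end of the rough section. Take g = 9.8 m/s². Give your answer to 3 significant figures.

v = 20.9 m/s

Applying the work–energy principle:
mgh = ½mv² + μ_k m g d
W_f = μ_k mg d = (0.17)(19.2)(9.8)(6.80) = 217.5 J
½mv² = mgh − W_f = 4402.9 − 217.5 = 4185.4 J
v = √(2 × 4185.4/19.2) = 20.88 m/s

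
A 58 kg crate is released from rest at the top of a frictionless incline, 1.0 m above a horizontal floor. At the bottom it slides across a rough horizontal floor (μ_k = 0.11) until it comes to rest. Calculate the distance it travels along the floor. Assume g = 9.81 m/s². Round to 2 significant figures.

d = 9.1 m

Applying the work–energy principle:
At rest all PE has been dissipated by friction: mgh = μ_k m g d
d = h/μ_k = 1.0/0.11 = 9.091 m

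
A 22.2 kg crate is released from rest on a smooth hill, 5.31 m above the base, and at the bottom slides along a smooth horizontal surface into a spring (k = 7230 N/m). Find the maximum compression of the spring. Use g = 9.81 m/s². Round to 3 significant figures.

Gravitational PE at the top equals spring PE at max compression: mgh = ½kx²
x = √(2mgh/k) = √(2 × 22.2 × 9.81 × 5.31 / 7230) = 0.5656 m

x = 0.566 m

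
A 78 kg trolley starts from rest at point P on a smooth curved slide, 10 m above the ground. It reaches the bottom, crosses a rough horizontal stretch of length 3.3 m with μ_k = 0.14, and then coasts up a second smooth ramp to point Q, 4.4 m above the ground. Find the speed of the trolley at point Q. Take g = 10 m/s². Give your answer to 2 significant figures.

Energy at P: mgh₁ = (78)(10)(10) = 7800.0 J
Friction loss: W_f = μ_k mg d = 360.4 J
At Q: ½mv² + mgh₂ = mgh₁ − W_f
½mv² = 7800.0 − 360.4 − 3432.0 = 4007.6 J
v = √(2 × 4007.6/78) = 10.14 m/s

v = 10 m/s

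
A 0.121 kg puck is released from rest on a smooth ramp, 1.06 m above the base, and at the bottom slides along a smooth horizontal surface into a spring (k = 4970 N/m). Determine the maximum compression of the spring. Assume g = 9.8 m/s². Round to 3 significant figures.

x = 0.0225 m

Energy conservation (no friction) from release to max compression: mgh = ½kx²
x = √(2mgh/k) = √(2 × 0.121 × 9.8 × 1.06 / 4970) = 0.02249 m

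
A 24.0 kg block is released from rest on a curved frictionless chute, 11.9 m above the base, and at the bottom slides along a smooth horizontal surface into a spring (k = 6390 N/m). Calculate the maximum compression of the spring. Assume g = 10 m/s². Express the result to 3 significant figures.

Energy conservation (no friction) from release to max compression: mgh = ½kx²
x = √(2mgh/k) = √(2 × 24.0 × 10 × 11.9 / 6390) = 0.9455 m

x = 0.945 m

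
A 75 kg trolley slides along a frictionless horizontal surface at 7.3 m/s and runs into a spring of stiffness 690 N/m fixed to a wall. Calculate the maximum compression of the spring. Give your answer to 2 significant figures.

Conservation of energy between contact and max compression: ½mv² = ½kx²
x = v√(m/k) = 7.3 × √(75/690) = 2.407 m

x = 2.4 m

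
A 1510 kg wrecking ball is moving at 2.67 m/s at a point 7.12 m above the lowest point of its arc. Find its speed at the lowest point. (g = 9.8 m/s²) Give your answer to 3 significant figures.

Equating total energy at the two states: ½mv₀² + mgh = ½mv²
v² = v₀² + 2gh = (2.67)² + 2(9.8)(7.12) = 146.68
v = √146.68 = 12.11 m/s

v = 12.1 m/s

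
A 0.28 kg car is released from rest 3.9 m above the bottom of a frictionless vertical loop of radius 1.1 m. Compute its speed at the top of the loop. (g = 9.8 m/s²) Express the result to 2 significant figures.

Energy conservation: mgh = ½mv_top² + mg(2r)
v_top² = 2g(h − 2r) = 2(9.8)(3.9 − 2.200) = 33.32
v_top = 5.772 m/s

v = 5.8 m/s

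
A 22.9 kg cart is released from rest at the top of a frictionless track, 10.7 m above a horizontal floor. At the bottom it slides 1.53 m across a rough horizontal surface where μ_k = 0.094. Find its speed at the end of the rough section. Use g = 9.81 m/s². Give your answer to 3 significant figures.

Energy bookkeeping (friction removes W_f = μ_k N d):
mgh = ½mv² + μ_k m g d
W_f = μ_k mg d = (0.094)(22.9)(9.81)(1.53) = 32.31 J
½mv² = mgh − W_f = 2403.7 − 32.31 = 2371.4 J
v = √(2 × 2371.4/22.9) = 14.39 m/s

v = 14.4 m/s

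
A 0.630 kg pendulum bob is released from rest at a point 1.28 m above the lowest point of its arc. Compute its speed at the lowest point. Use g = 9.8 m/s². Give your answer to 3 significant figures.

Energy conservation between the two points: mgh = ½mv²
The mass cancels from both sides.
v = √(2gh) = √(2 × 9.8 × 1.28) = √25.088 = 5.009 m/s

v = 5.01 m/s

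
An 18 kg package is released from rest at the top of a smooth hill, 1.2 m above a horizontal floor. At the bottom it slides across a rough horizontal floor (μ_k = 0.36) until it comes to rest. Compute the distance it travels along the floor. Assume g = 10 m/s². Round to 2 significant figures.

d = 3.3 m

Applying the work–energy principle:
At rest all PE has been dissipated by friction: mgh = μ_k m g d
d = h/μ_k = 1.2/0.36 = 3.333 m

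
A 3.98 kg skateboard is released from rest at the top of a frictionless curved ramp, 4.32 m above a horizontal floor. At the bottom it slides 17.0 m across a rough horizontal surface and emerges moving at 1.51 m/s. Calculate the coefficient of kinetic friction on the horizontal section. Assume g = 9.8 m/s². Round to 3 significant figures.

Energy at the top = energy at the end + work done against friction:
mgh = ½mv² + μ_k m g d
mgh = 168.50 J; ½mv² = 4.5374 J
W_f = 168.50 − 4.5374 = 164.0 J
μ_k = W_f/(mg·d) = 164.0/(39.00 × 17.0) = 0.2473

μ_k = 0.247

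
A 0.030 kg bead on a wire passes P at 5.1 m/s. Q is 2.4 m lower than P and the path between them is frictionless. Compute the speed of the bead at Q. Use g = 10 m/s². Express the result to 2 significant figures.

Mechanical energy is conserved (no friction): ½mv₀² + mgh = ½mv²
v² = v₀² + 2gh = (5.1)² + 2(10)(2.4) = 74.010
v = √74.010 = 8.603 m/s

v = 8.6 m/s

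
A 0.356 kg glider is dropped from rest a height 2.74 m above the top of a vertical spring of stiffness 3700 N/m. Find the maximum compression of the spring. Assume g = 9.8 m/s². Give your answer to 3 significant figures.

Take the reference level at the top of the uncompressed spring. At max compression the glider has fallen H + x and is momentarily at rest:
mg(H + x) = ½kx²
½(3700)x² − (0.356)(9.8)x − (0.356)(9.8)(2.74) = 0
1850x² − 3.489x − 9.559 = 0
x = [3.489 + √(12.17 + 70739)]/(2 × 1850) = 0.07283 m

x = 0.0728 m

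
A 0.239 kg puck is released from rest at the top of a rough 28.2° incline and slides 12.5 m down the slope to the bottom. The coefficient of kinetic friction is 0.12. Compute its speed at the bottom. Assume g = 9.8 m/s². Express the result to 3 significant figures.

Work–energy: mg(L sinθ) − μ_k(mg cosθ)L = ½mv²
mgh = mgL sinθ = (0.239)(9.8)(12.5)sin28.2° = 13.835 J
W_f = μ_k mg cosθ · L = (0.12)(0.239)(9.8)cos28.2°·12.5 = 3.096 J
½mv² = 13.835 − 3.096 = 10.739 J
v = √(2 × 10.739/0.239) = 9.480 m/s

v = 9.48 m/s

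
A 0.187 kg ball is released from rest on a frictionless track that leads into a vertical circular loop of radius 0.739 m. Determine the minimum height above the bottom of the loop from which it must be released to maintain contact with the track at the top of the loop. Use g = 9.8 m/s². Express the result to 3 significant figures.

h = 1.85 m

At the top, for minimum speed gravity alone supplies the centripetal force: mg = mv_top²/r ⇒ v_top² = gr = 7.242 m²/s²
Energy conservation from release height h to the top (height 2r): mgh = ½mv_top² + mg(2r)
h = v_top²/(2g) + 2r = r/2 + 2r = 5r/2 = 1.847 m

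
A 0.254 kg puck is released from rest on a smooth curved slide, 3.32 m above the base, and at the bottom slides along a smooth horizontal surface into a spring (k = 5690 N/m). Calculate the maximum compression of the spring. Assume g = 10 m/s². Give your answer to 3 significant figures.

x = 0.0544 m

Energy conservation (no friction) from release to max compression: mgh = ½kx²
x = √(2mgh/k) = √(2 × 0.254 × 10 × 3.32 / 5690) = 0.05444 m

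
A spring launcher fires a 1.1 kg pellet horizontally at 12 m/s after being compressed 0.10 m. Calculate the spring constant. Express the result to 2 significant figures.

½kx² = ½mv²
k = mv²/x² = (1.1)(12)²/(0.10)² = 15840 N/m

k = 16000 N/m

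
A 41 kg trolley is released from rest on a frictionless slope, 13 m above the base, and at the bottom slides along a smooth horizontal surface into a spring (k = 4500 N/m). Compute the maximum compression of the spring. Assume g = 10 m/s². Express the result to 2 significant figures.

x = 1.5 m

Energy conservation (no friction) from release to max compression: mgh = ½kx²
x = √(2mgh/k) = √(2 × 41 × 10 × 13 / 4500) = 1.539 m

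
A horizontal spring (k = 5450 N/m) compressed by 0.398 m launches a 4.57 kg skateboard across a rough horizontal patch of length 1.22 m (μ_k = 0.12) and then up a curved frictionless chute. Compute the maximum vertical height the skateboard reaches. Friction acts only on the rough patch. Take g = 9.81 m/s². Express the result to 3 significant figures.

Spring energy: E₀ = ½kx² = ½(5450)(0.398)² = 431.65 J
Friction: W_f = μ_k mg d = (0.12)(4.57)(9.81)(1.22) = 6.563 J
Energy at base of ramp: E = 431.65 − 6.563 = 425.09 J
At max height all remaining energy is PE: mgh = E ⇒ h = E/(mg) = 425.09/(4.57 × 9.81) = 9.482 m

h = 9.48 m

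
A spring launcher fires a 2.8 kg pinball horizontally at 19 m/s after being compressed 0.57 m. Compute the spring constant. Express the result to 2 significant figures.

Spring PE at full compression equals KE at release: ½kx² = ½mv²
k = mv²/x² = (2.8)(19)²/(0.57)² = 3111 N/m

k = 3100 N/m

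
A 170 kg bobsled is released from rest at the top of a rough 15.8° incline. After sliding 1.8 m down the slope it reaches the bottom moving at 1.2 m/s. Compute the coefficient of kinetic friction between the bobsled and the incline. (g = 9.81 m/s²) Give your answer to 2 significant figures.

mgh = ½mv² + μ_k (mg cosθ) L, with h = L sinθ
mgL sinθ = 817.35 J; ½mv² = 122.40 J
W_f = 817.35 − 122.40 = 694.9 J
μ_k = W_f/(mg cosθ · L) = 694.9/(1605 × 1.8) = 0.2406

μ_k = 0.24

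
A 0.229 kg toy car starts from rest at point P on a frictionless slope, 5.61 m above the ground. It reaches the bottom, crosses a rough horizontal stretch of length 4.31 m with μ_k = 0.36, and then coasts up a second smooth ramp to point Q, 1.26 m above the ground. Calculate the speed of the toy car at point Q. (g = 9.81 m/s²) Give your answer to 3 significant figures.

v = 7.41 m/s

Energy at P: mgh₁ = (0.229)(9.81)(5.61) = 12.603 J
Friction loss: W_f = μ_k mg d = 3.486 J
At Q: ½mv² + mgh₂ = mgh₁ − W_f
½mv² = 12.603 − 3.486 − 2.8306 = 6.2866 J
v = √(2 × 6.2866/0.229) = 7.410 m/s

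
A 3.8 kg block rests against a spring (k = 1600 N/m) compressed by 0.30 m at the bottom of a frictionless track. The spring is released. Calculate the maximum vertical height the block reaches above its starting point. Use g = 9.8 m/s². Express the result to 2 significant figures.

All spring PE becomes gravitational PE at the highest point: ½kx² = mgh
h = kx²/(2mg) = (1600)(0.30)²/(2 × 3.8 × 9.8) = 1.933 m

h = 1.9 m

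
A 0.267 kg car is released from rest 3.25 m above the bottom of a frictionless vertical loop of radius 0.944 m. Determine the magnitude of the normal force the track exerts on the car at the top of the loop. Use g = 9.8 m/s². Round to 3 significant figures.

N = 4.93 N

Energy from release to top (height 2r): mgh = ½mv_top² + mg(2r)
v_top² = 2g(h − 2r) = 2(9.8)(3.25 − 1.888) = 26.695 m²/s²
At the top, both N and weight point toward the centre: N + mg = mv_top²/r
N = m(v_top²/r − g) = 0.267(26.695/0.944 − 9.8) = 4.934 N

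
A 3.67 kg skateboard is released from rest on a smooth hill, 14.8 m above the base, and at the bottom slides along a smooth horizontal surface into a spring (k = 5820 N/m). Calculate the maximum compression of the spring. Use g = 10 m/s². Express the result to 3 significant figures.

At max compression the skateboard is momentarily at rest: mgh = ½kx²
x = √(2mgh/k) = √(2 × 3.67 × 10 × 14.8 / 5820) = 0.4320 m

x = 0.432 m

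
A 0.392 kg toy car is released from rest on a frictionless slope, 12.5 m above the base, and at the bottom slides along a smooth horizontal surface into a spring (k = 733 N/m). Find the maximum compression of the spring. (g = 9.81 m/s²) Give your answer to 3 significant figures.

x = 0.362 m

Gravitational PE at the top equals spring PE at max compression: mgh = ½kx²
x = √(2mgh/k) = √(2 × 0.392 × 9.81 × 12.5 / 733) = 0.3622 m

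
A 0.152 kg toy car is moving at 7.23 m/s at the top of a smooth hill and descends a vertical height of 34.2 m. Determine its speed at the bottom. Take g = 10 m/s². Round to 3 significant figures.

v = 27.1 m/s

Equating total energy at the two states: ½mv₀² + mgh = ½mv²
The mass cancels from both sides.
v² = v₀² + 2gh = (7.23)² + 2(10)(34.2) = 736.27
v = √736.27 = 27.13 m/s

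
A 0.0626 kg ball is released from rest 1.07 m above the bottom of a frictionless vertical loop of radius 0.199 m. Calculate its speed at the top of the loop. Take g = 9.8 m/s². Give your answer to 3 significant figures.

v = 3.63 m/s

Energy conservation: mgh = ½mv_top² + mg(2r)
v_top² = 2g(h − 2r) = 2(9.8)(1.07 − 0.3980) = 13.17
v_top = 3.629 m/s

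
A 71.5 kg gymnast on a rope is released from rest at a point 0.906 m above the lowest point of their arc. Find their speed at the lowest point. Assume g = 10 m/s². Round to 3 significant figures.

Mechanical energy is conserved (no friction): mgh = ½mv²
v = √(2gh) = √(2 × 10 × 0.906) = √18.120 = 4.257 m/s

v = 4.26 m/s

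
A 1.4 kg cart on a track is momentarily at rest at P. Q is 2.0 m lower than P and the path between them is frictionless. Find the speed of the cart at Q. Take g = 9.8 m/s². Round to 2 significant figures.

v = 6.3 m/s

By conservation of mechanical energy, mgh = ½mv²
v = √(2gh) = √(2 × 9.8 × 2.0) = √39.200 = 6.261 m/s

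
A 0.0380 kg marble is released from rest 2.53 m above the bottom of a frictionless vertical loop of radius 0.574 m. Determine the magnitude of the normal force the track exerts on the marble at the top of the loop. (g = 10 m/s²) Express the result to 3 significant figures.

N = 1.45 N

Energy from release to top (height 2r): mgh = ½mv_top² + mg(2r)
v_top² = 2g(h − 2r) = 2(10)(2.53 − 1.148) = 27.640 m²/s²
At the top, both N and weight point toward the centre: N + mg = mv_top²/r
N = m(v_top²/r − g) = 0.0380(27.640/0.574 − 10) = 1.450 N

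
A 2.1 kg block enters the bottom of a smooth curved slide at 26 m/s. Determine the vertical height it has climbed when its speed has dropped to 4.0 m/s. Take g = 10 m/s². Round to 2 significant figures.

h = 33 m

Energy balance between the two points: ½mv₁² = ½mv₂² + mgh
h = (v₁² − v₂²)/(2g) = (26² − 4.0²)/(2 × 10) = 33.00 m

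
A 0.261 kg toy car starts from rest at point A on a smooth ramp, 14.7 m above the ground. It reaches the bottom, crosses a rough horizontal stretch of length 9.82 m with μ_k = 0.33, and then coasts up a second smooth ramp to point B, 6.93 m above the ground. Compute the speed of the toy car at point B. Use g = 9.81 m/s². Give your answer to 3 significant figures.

Energy at A: mgh₁ = (0.261)(9.81)(14.7) = 37.638 J
Friction loss: W_f = μ_k mg d = 8.297 J
At B: ½mv² + mgh₂ = mgh₁ − W_f
½mv² = 37.638 − 8.297 − 17.744 = 11.597 J
v = √(2 × 11.597/0.261) = 9.427 m/s

v = 9.43 m/s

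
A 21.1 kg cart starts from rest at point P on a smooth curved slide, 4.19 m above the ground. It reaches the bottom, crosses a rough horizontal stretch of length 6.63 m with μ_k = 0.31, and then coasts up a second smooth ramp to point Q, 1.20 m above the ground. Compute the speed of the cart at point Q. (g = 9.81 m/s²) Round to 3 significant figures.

v = 4.28 m/s

Energy at P: mgh₁ = (21.1)(9.81)(4.19) = 867.29 J
Friction loss: W_f = μ_k mg d = 425.4 J
At Q: ½mv² + mgh₂ = mgh₁ − W_f
½mv² = 867.29 − 425.4 − 248.39 = 193.47 J
v = √(2 × 193.47/21.1) = 4.282 m/s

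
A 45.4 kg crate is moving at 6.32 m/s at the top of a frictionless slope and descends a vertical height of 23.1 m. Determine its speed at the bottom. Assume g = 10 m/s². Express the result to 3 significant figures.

v = 22.4 m/s

Equating total energy at the two states: ½mv₀² + mgh = ½mv²
The mass cancels from both sides.
v² = v₀² + 2gh = (6.32)² + 2(10)(23.1) = 501.94
v = √501.94 = 22.40 m/s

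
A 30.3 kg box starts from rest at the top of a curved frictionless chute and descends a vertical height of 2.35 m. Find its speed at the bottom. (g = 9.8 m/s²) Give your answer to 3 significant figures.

Energy conservation between the two points: mgh = ½mv²
v = √(2gh) = √(2 × 9.8 × 2.35) = √46.060 = 6.787 m/s

v = 6.79 m/s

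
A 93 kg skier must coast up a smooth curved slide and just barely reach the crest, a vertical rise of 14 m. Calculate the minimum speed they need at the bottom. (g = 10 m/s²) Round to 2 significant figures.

At the top they are momentarily at rest, so all KE converts to PE: ½mv² = mgh
v = √(2gh) = √(2 × 10 × 14) = 16.73 m/s

v = 17 m/s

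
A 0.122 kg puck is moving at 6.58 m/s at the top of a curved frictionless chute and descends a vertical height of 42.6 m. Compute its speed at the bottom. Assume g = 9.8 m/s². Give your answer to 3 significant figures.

v = 29.6 m/s

Energy conservation between the two points: ½mv₀² + mgh = ½mv²
v² = v₀² + 2gh = (6.58)² + 2(9.8)(42.6) = 878.26
v = √878.26 = 29.64 m/s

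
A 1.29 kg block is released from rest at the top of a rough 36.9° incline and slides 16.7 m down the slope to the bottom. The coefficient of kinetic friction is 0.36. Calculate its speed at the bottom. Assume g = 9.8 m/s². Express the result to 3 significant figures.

v = 10.1 m/s

Work–energy: mg(L sinθ) − μ_k(mg cosθ)L = ½mv²
mgh = mgL sinθ = (1.29)(9.8)(16.7)sin36.9° = 126.76 J
W_f = μ_k mg cosθ · L = (0.36)(1.29)(9.8)cos36.9°·16.7 = 60.78 J
½mv² = 126.76 − 60.78 = 65.983 J
v = √(2 × 65.983/1.29) = 10.11 m/s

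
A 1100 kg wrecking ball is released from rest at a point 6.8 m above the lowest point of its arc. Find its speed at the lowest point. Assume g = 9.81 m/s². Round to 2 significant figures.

v = 12 m/s

By conservation of mechanical energy, mgh = ½mv²
v = √(2gh) = √(2 × 9.81 × 6.8) = √133.42 = 11.55 m/s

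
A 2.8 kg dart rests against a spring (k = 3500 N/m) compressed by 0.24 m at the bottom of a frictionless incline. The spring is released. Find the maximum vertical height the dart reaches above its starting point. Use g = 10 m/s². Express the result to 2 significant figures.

At maximum height the dart is at rest, so ½kx² = mgh
h = kx²/(2mg) = (3500)(0.24)²/(2 × 2.8 × 10) = 3.600 m

h = 3.6 m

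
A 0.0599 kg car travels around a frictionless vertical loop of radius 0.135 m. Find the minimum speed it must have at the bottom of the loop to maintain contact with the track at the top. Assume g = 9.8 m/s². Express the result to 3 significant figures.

v = 2.57 m/s

At the top: mg = mv_top²/r ⇒ v_top² = gr = 1.323 m²/s²
Energy from bottom to top (height 2r): ½mv_bot² = ½mv_top² + mg(2r)
v_bot² = gr + 4gr = 5gr = 6.615
v_bot = √(5gr) = 2.572 m/s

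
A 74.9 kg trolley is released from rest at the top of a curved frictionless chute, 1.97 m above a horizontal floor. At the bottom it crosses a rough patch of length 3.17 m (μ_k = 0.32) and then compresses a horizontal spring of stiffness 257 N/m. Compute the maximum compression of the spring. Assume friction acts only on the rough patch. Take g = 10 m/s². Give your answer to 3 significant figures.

Initial energy: E₁ = mgh = (74.9)(10)(1.97) = 1475.5 J
Friction removes W_f = μ_k mg d = (0.32)(74.9)(10)(3.17) = 759.8 J
Energy reaching the spring: E = 1475.5 − 759.8 = 715.74 J
At max compression ½kx² = E ⇒ x = √(2E/k) = √(2 × 715.74/257) = 2.360 m

x = 2.36 m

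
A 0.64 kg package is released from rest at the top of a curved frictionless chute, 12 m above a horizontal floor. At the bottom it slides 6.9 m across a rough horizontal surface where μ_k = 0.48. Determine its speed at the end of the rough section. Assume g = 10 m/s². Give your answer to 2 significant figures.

v = 13 m/s

Energy at the top = energy at the end + work done against friction:
mgh = ½mv² + μ_k m g d
W_f = μ_k mg d = (0.48)(0.64)(10)(6.9) = 21.20 J
½mv² = mgh − W_f = 76.800 − 21.20 = 55.603 J
v = √(2 × 55.603/0.64) = 13.18 m/s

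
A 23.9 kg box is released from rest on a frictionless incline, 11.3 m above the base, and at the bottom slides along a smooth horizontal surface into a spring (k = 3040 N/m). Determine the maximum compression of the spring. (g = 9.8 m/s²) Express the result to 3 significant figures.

Energy conservation (no friction) from release to max compression: mgh = ½kx²
x = √(2mgh/k) = √(2 × 23.9 × 9.8 × 11.3 / 3040) = 1.320 m

x = 1.32 m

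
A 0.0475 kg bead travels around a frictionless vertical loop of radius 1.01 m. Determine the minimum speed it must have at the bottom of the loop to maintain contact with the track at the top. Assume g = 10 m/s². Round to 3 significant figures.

At the top: mg = mv_top²/r ⇒ v_top² = gr = 10.10 m²/s²
Energy from bottom to top (height 2r): ½mv_bot² = ½mv_top² + mg(2r)
v_bot² = gr + 4gr = 5gr = 50.50
v_bot = √(5gr) = 7.106 m/s

v = 7.11 m/s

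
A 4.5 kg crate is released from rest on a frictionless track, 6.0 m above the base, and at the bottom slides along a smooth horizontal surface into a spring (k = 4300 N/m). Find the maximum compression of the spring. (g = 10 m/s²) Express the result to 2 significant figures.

x = 0.35 m

Energy conservation (no friction) from release to max compression: mgh = ½kx²
x = √(2mgh/k) = √(2 × 4.5 × 10 × 6.0 / 4300) = 0.3544 m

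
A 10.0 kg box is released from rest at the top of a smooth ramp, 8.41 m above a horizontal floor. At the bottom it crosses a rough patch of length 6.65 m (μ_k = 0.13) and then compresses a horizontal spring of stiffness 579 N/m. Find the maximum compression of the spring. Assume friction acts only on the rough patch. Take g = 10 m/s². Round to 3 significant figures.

x = 1.61 m

Initial energy: E₁ = mgh = (10.0)(10)(8.41) = 841.00 J
Friction removes W_f = μ_k mg d = (0.13)(10.0)(10)(6.65) = 86.45 J
Energy reaching the spring: E = 841.00 − 86.45 = 754.55 J
At max compression ½kx² = E ⇒ x = √(2E/k) = √(2 × 754.55/579) = 1.614 m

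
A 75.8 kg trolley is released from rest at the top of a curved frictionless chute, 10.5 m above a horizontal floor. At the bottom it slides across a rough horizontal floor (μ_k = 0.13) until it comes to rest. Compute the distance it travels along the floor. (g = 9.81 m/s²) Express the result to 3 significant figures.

d = 80.8 m

Energy bookkeeping (friction removes W_f = μ_k N d):
At rest all PE has been dissipated by friction: mgh = μ_k m g d
d = h/μ_k = 10.5/0.13 = 80.77 m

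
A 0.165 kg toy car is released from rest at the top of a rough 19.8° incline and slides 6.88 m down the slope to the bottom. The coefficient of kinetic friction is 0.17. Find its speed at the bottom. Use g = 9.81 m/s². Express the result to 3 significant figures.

Work–energy: mg(L sinθ) − μ_k(mg cosθ)L = ½mv²
mgh = mgL sinθ = (0.165)(9.81)(6.88)sin19.8° = 3.7723 J
W_f = μ_k mg cosθ · L = (0.17)(0.165)(9.81)cos19.8°·6.88 = 1.781 J
½mv² = 3.7723 − 1.781 = 1.9910 J
v = √(2 × 1.9910/0.165) = 4.913 m/s

v = 4.91 m/s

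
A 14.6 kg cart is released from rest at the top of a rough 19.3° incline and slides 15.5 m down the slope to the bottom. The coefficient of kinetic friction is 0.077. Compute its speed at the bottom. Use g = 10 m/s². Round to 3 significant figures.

Work–energy: mg(L sinθ) − μ_k(mg cosθ)L = ½mv²
mgh = mgL sinθ = (14.6)(10)(15.5)sin19.3° = 747.95 J
W_f = μ_k mg cosθ · L = (0.077)(14.6)(10)cos19.3°·15.5 = 164.5 J
½mv² = 747.95 − 164.5 = 583.50 J
v = √(2 × 583.50/14.6) = 8.940 m/s

v = 8.94 m/s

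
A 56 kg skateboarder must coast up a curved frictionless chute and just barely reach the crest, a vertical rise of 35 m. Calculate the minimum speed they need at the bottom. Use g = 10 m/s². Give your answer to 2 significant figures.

v = 26 m/s

At the top they are momentarily at rest, so all KE converts to PE: ½mv² = mgh
v = √(2gh) = √(2 × 10 × 35) = 26.46 m/s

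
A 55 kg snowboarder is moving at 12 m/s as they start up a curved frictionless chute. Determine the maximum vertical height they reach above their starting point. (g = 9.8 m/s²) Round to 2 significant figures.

Setting KE at the bottom equal to PE gained: ½mv² = mgh
h = v²/(2g) = 12²/(2 × 9.8) = 7.347 m

h = 7.3 m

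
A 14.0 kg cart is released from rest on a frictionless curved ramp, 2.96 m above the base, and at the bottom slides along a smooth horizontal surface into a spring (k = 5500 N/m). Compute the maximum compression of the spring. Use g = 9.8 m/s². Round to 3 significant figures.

x = 0.384 m

Gravitational PE at the top equals spring PE at max compression: mgh = ½kx²
x = √(2mgh/k) = √(2 × 14.0 × 9.8 × 2.96 / 5500) = 0.3843 m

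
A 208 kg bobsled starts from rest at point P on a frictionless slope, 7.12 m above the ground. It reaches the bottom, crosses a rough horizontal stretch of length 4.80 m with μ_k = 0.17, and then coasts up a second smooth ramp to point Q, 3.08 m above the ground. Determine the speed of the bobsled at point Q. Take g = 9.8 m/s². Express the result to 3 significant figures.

v = 7.95 m/s

Energy at P: mgh₁ = (208)(9.8)(7.12) = 14513 J
Friction loss: W_f = μ_k mg d = 1663 J
At Q: ½mv² + mgh₂ = mgh₁ − W_f
½mv² = 14513 − 1663 − 6278.3 = 6571.8 J
v = √(2 × 6571.8/208) = 7.949 m/s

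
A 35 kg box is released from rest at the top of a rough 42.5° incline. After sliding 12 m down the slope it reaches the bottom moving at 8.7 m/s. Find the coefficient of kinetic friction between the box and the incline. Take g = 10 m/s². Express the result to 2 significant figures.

mgh = ½mv² + μ_k (mg cosθ) L, with h = L sinθ
mgL sinθ = 2837.5 J; ½mv² = 1324.6 J
W_f = 2837.5 − 1324.6 = 1513 J
μ_k = W_f/(mg cosθ · L) = 1513/(258.0 × 12) = 0.4886

μ_k = 0.49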